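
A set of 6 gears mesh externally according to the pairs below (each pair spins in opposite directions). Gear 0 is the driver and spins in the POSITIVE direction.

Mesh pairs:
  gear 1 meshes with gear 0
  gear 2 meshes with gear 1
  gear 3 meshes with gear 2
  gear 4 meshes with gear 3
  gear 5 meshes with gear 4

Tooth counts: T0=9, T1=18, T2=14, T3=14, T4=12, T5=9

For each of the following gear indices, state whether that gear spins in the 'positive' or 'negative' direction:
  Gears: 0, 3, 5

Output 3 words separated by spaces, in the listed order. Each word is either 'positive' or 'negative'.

Answer: positive negative negative

Derivation:
Gear 0 (driver): positive (depth 0)
  gear 1: meshes with gear 0 -> depth 1 -> negative (opposite of gear 0)
  gear 2: meshes with gear 1 -> depth 2 -> positive (opposite of gear 1)
  gear 3: meshes with gear 2 -> depth 3 -> negative (opposite of gear 2)
  gear 4: meshes with gear 3 -> depth 4 -> positive (opposite of gear 3)
  gear 5: meshes with gear 4 -> depth 5 -> negative (opposite of gear 4)
Queried indices 0, 3, 5 -> positive, negative, negative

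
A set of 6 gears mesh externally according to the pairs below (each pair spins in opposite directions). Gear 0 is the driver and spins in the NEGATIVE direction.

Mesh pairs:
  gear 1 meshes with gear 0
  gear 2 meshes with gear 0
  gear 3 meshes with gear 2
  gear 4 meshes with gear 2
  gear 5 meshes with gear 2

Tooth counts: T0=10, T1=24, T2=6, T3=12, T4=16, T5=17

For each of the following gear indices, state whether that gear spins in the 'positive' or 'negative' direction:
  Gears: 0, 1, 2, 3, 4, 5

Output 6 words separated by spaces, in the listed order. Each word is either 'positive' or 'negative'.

Answer: negative positive positive negative negative negative

Derivation:
Gear 0 (driver): negative (depth 0)
  gear 1: meshes with gear 0 -> depth 1 -> positive (opposite of gear 0)
  gear 2: meshes with gear 0 -> depth 1 -> positive (opposite of gear 0)
  gear 3: meshes with gear 2 -> depth 2 -> negative (opposite of gear 2)
  gear 4: meshes with gear 2 -> depth 2 -> negative (opposite of gear 2)
  gear 5: meshes with gear 2 -> depth 2 -> negative (opposite of gear 2)
Queried indices 0, 1, 2, 3, 4, 5 -> negative, positive, positive, negative, negative, negative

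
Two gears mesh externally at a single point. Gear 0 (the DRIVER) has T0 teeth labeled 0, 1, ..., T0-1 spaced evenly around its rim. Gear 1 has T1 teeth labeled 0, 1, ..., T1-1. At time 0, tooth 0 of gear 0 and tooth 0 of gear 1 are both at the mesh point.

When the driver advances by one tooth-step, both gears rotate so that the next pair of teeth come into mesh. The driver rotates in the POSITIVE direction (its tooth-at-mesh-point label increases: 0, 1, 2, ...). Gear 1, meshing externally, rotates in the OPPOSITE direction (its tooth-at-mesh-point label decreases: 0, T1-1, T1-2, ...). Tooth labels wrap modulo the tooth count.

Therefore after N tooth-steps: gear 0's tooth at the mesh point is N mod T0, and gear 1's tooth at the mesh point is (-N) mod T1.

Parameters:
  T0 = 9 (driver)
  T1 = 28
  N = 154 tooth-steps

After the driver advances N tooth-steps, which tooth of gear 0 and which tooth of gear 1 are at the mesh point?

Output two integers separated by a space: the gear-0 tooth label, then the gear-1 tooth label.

Gear 0 (driver, T0=9): tooth at mesh = N mod T0
  154 = 17 * 9 + 1, so 154 mod 9 = 1
  gear 0 tooth = 1
Gear 1 (driven, T1=28): tooth at mesh = (-N) mod T1
  154 = 5 * 28 + 14, so 154 mod 28 = 14
  (-154) mod 28 = (-14) mod 28 = 28 - 14 = 14
Mesh after 154 steps: gear-0 tooth 1 meets gear-1 tooth 14

Answer: 1 14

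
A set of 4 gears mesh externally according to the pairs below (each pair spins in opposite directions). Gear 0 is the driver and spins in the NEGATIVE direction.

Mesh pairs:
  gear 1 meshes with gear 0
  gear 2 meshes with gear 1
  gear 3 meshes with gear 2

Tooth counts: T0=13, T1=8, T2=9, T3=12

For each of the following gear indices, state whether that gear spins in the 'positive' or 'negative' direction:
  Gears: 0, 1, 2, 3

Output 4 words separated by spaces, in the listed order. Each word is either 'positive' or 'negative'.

Gear 0 (driver): negative (depth 0)
  gear 1: meshes with gear 0 -> depth 1 -> positive (opposite of gear 0)
  gear 2: meshes with gear 1 -> depth 2 -> negative (opposite of gear 1)
  gear 3: meshes with gear 2 -> depth 3 -> positive (opposite of gear 2)
Queried indices 0, 1, 2, 3 -> negative, positive, negative, positive

Answer: negative positive negative positive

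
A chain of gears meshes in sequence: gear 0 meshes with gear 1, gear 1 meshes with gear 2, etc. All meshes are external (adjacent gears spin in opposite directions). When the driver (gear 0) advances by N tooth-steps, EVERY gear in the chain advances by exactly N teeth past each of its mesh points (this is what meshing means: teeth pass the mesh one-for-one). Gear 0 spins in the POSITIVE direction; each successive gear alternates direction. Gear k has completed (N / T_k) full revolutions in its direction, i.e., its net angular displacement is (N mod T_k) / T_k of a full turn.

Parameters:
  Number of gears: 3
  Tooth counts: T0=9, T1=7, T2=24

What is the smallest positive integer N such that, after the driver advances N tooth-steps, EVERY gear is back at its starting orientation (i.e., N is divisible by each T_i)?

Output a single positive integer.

Gear k returns to start when N is a multiple of T_k.
All gears at start simultaneously when N is a common multiple of [9, 7, 24]; the smallest such N is lcm(9, 7, 24).
Start: lcm = T0 = 9
Fold in T1=7: gcd(9, 7) = 1; lcm(9, 7) = 9 * 7 / 1 = 63 / 1 = 63
Fold in T2=24: gcd(63, 24) = 3; lcm(63, 24) = 63 * 24 / 3 = 1512 / 3 = 504
Full cycle length = 504

Answer: 504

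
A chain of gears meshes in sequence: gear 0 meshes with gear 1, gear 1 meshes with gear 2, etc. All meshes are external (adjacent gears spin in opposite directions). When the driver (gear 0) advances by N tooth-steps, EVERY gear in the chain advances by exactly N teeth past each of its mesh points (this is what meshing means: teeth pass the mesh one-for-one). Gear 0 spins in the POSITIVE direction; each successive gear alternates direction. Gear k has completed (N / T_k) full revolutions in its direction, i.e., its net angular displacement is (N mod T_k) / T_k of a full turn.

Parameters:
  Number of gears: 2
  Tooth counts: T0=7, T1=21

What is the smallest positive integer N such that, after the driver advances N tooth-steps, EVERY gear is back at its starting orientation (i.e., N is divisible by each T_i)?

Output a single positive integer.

Gear k returns to start when N is a multiple of T_k.
All gears at start simultaneously when N is a common multiple of [7, 21]; the smallest such N is lcm(7, 21).
Start: lcm = T0 = 7
Fold in T1=21: gcd(7, 21) = 7; lcm(7, 21) = 7 * 21 / 7 = 147 / 7 = 21
Full cycle length = 21

Answer: 21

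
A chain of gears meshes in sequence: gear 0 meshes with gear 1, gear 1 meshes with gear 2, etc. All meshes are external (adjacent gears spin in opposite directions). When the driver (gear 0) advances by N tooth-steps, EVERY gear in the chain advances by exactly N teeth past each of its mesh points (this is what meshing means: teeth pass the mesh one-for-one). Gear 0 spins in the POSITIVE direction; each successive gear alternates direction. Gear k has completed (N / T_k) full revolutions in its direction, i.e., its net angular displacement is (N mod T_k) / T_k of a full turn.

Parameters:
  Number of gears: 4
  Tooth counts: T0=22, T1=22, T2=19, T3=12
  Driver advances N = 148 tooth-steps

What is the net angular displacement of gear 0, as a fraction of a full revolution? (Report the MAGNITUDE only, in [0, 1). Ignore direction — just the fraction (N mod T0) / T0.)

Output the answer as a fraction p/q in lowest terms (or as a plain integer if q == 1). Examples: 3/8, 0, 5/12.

Answer: 8/11

Derivation:
Chain of 4 gears, tooth counts: [22, 22, 19, 12]
  gear 0: T0=22, direction=positive, advance = 148 mod 22 = 16 teeth = 16/22 turn
  gear 1: T1=22, direction=negative, advance = 148 mod 22 = 16 teeth = 16/22 turn
  gear 2: T2=19, direction=positive, advance = 148 mod 19 = 15 teeth = 15/19 turn
  gear 3: T3=12, direction=negative, advance = 148 mod 12 = 4 teeth = 4/12 turn
Gear 0: 148 mod 22 = 16
Fraction = 16 / 22 = 8/11 (gcd(16,22)=2) = 8/11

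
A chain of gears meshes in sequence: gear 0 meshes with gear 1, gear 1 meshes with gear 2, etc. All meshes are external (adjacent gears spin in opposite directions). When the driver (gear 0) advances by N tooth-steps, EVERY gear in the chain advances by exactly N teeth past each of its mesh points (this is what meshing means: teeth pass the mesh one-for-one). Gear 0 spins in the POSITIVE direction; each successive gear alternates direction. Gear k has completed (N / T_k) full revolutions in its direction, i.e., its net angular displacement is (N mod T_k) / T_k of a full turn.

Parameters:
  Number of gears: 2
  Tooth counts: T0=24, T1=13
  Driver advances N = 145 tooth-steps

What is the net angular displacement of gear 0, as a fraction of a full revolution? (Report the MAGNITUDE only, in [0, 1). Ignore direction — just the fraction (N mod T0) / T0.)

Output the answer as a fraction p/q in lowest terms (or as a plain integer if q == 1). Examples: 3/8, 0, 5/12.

Chain of 2 gears, tooth counts: [24, 13]
  gear 0: T0=24, direction=positive, advance = 145 mod 24 = 1 teeth = 1/24 turn
  gear 1: T1=13, direction=negative, advance = 145 mod 13 = 2 teeth = 2/13 turn
Gear 0: 145 mod 24 = 1
Fraction = 1 / 24 = 1/24 (gcd(1,24)=1) = 1/24

Answer: 1/24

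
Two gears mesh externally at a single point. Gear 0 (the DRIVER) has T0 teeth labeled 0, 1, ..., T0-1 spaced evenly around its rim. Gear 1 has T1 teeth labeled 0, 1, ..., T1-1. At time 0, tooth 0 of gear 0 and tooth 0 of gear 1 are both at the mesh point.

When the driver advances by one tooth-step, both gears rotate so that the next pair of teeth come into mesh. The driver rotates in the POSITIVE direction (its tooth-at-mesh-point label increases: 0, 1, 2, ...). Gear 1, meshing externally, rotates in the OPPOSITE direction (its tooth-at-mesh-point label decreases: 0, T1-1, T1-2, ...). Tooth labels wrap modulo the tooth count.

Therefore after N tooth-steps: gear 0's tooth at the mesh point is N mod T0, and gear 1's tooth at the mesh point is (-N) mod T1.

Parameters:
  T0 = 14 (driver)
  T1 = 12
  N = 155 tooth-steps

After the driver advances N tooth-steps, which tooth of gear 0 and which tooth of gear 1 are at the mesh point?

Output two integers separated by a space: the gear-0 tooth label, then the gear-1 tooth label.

Answer: 1 1

Derivation:
Gear 0 (driver, T0=14): tooth at mesh = N mod T0
  155 = 11 * 14 + 1, so 155 mod 14 = 1
  gear 0 tooth = 1
Gear 1 (driven, T1=12): tooth at mesh = (-N) mod T1
  155 = 12 * 12 + 11, so 155 mod 12 = 11
  (-155) mod 12 = (-11) mod 12 = 12 - 11 = 1
Mesh after 155 steps: gear-0 tooth 1 meets gear-1 tooth 1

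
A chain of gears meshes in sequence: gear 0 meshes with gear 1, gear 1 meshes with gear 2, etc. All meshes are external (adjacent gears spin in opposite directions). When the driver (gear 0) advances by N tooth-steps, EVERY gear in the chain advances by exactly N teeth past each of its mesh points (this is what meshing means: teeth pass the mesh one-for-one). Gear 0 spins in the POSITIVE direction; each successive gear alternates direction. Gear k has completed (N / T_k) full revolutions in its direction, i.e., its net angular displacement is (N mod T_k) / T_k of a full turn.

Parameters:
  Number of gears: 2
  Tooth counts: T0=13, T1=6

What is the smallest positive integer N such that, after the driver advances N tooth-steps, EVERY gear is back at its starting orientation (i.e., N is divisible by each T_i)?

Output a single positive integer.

Gear k returns to start when N is a multiple of T_k.
All gears at start simultaneously when N is a common multiple of [13, 6]; the smallest such N is lcm(13, 6).
Start: lcm = T0 = 13
Fold in T1=6: gcd(13, 6) = 1; lcm(13, 6) = 13 * 6 / 1 = 78 / 1 = 78
Full cycle length = 78

Answer: 78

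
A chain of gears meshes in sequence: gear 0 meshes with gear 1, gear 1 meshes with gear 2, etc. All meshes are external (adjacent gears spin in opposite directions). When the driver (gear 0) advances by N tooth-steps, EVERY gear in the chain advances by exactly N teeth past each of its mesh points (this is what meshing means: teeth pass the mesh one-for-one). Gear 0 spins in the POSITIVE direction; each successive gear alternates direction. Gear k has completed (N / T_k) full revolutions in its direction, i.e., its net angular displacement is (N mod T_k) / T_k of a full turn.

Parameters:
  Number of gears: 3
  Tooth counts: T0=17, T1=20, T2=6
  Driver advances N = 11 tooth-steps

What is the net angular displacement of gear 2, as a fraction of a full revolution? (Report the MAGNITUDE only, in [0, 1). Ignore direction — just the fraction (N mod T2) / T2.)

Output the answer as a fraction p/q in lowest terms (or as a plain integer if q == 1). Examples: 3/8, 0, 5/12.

Answer: 5/6

Derivation:
Chain of 3 gears, tooth counts: [17, 20, 6]
  gear 0: T0=17, direction=positive, advance = 11 mod 17 = 11 teeth = 11/17 turn
  gear 1: T1=20, direction=negative, advance = 11 mod 20 = 11 teeth = 11/20 turn
  gear 2: T2=6, direction=positive, advance = 11 mod 6 = 5 teeth = 5/6 turn
Gear 2: 11 mod 6 = 5
Fraction = 5 / 6 = 5/6 (gcd(5,6)=1) = 5/6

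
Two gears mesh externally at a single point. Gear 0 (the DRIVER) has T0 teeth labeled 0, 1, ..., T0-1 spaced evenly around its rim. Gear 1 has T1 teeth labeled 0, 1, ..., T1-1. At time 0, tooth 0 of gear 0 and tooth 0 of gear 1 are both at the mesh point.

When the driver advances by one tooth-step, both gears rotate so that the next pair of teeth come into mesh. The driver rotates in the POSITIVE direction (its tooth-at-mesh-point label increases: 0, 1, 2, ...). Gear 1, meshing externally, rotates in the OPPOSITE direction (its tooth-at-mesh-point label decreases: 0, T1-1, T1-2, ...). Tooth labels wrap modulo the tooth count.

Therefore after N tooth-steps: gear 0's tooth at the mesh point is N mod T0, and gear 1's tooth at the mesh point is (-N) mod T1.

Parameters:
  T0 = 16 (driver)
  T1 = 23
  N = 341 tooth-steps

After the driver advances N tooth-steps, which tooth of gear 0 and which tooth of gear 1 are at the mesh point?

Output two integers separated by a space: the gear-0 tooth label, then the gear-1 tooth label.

Answer: 5 4

Derivation:
Gear 0 (driver, T0=16): tooth at mesh = N mod T0
  341 = 21 * 16 + 5, so 341 mod 16 = 5
  gear 0 tooth = 5
Gear 1 (driven, T1=23): tooth at mesh = (-N) mod T1
  341 = 14 * 23 + 19, so 341 mod 23 = 19
  (-341) mod 23 = (-19) mod 23 = 23 - 19 = 4
Mesh after 341 steps: gear-0 tooth 5 meets gear-1 tooth 4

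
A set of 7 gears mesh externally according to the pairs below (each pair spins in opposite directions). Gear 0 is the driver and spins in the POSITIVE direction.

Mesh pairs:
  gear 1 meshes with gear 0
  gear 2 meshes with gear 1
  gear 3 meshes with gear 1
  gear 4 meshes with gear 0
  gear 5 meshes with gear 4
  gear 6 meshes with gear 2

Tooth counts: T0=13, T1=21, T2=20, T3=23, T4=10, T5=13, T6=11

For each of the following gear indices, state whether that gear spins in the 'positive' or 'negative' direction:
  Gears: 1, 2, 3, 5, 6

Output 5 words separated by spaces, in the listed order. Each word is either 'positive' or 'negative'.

Gear 0 (driver): positive (depth 0)
  gear 1: meshes with gear 0 -> depth 1 -> negative (opposite of gear 0)
  gear 2: meshes with gear 1 -> depth 2 -> positive (opposite of gear 1)
  gear 3: meshes with gear 1 -> depth 2 -> positive (opposite of gear 1)
  gear 4: meshes with gear 0 -> depth 1 -> negative (opposite of gear 0)
  gear 5: meshes with gear 4 -> depth 2 -> positive (opposite of gear 4)
  gear 6: meshes with gear 2 -> depth 3 -> negative (opposite of gear 2)
Queried indices 1, 2, 3, 5, 6 -> negative, positive, positive, positive, negative

Answer: negative positive positive positive negative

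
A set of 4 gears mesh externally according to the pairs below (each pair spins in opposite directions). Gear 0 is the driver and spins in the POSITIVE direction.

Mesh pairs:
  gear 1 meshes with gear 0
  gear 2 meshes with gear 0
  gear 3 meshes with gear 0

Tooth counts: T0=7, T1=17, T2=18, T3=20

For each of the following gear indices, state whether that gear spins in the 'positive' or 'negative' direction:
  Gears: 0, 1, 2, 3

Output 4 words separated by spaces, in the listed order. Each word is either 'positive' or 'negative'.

Answer: positive negative negative negative

Derivation:
Gear 0 (driver): positive (depth 0)
  gear 1: meshes with gear 0 -> depth 1 -> negative (opposite of gear 0)
  gear 2: meshes with gear 0 -> depth 1 -> negative (opposite of gear 0)
  gear 3: meshes with gear 0 -> depth 1 -> negative (opposite of gear 0)
Queried indices 0, 1, 2, 3 -> positive, negative, negative, negative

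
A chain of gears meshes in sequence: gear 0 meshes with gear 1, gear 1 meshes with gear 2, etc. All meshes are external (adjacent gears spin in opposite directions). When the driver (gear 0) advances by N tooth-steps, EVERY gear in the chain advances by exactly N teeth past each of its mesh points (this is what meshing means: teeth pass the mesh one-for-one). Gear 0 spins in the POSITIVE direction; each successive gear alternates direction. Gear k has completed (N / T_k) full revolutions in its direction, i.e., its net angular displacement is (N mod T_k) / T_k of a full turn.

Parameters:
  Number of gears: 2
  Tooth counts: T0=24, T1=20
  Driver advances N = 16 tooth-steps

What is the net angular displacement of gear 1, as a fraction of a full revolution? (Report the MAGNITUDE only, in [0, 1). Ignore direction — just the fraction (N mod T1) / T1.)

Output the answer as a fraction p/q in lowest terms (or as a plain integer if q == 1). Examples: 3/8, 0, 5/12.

Answer: 4/5

Derivation:
Chain of 2 gears, tooth counts: [24, 20]
  gear 0: T0=24, direction=positive, advance = 16 mod 24 = 16 teeth = 16/24 turn
  gear 1: T1=20, direction=negative, advance = 16 mod 20 = 16 teeth = 16/20 turn
Gear 1: 16 mod 20 = 16
Fraction = 16 / 20 = 4/5 (gcd(16,20)=4) = 4/5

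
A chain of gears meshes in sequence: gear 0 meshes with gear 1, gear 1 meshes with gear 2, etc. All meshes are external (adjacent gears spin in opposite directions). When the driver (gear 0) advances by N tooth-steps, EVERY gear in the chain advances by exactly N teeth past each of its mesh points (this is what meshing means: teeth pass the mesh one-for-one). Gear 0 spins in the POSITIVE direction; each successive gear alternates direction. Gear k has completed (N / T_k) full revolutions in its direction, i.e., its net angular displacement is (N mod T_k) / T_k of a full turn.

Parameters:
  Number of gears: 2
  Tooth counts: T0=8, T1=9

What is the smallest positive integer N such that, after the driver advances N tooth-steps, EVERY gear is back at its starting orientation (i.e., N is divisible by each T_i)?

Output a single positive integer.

Gear k returns to start when N is a multiple of T_k.
All gears at start simultaneously when N is a common multiple of [8, 9]; the smallest such N is lcm(8, 9).
Start: lcm = T0 = 8
Fold in T1=9: gcd(8, 9) = 1; lcm(8, 9) = 8 * 9 / 1 = 72 / 1 = 72
Full cycle length = 72

Answer: 72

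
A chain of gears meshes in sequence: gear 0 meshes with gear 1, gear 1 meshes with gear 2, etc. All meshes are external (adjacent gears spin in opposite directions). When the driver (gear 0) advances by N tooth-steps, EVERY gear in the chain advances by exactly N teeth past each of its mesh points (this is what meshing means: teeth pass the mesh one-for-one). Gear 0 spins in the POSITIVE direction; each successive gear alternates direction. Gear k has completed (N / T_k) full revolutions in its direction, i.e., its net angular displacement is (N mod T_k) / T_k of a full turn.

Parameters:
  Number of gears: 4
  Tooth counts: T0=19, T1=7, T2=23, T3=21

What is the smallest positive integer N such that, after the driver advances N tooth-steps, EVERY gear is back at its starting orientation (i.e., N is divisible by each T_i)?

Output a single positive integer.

Answer: 9177

Derivation:
Gear k returns to start when N is a multiple of T_k.
All gears at start simultaneously when N is a common multiple of [19, 7, 23, 21]; the smallest such N is lcm(19, 7, 23, 21).
Start: lcm = T0 = 19
Fold in T1=7: gcd(19, 7) = 1; lcm(19, 7) = 19 * 7 / 1 = 133 / 1 = 133
Fold in T2=23: gcd(133, 23) = 1; lcm(133, 23) = 133 * 23 / 1 = 3059 / 1 = 3059
Fold in T3=21: gcd(3059, 21) = 7; lcm(3059, 21) = 3059 * 21 / 7 = 64239 / 7 = 9177
Full cycle length = 9177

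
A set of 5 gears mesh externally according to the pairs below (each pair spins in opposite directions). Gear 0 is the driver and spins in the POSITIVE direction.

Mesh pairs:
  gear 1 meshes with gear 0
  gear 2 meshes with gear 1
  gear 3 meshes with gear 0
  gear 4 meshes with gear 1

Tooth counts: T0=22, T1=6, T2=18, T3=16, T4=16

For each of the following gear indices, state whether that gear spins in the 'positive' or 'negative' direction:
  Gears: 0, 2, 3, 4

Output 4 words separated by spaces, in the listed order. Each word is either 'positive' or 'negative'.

Answer: positive positive negative positive

Derivation:
Gear 0 (driver): positive (depth 0)
  gear 1: meshes with gear 0 -> depth 1 -> negative (opposite of gear 0)
  gear 2: meshes with gear 1 -> depth 2 -> positive (opposite of gear 1)
  gear 3: meshes with gear 0 -> depth 1 -> negative (opposite of gear 0)
  gear 4: meshes with gear 1 -> depth 2 -> positive (opposite of gear 1)
Queried indices 0, 2, 3, 4 -> positive, positive, negative, positive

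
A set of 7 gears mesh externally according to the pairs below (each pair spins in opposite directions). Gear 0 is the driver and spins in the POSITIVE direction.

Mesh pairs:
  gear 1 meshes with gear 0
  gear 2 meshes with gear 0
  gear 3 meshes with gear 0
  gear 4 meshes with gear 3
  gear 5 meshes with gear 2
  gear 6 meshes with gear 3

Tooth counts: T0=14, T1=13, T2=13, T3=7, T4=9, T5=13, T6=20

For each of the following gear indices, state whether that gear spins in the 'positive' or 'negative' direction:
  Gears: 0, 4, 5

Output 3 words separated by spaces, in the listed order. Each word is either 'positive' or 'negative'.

Gear 0 (driver): positive (depth 0)
  gear 1: meshes with gear 0 -> depth 1 -> negative (opposite of gear 0)
  gear 2: meshes with gear 0 -> depth 1 -> negative (opposite of gear 0)
  gear 3: meshes with gear 0 -> depth 1 -> negative (opposite of gear 0)
  gear 4: meshes with gear 3 -> depth 2 -> positive (opposite of gear 3)
  gear 5: meshes with gear 2 -> depth 2 -> positive (opposite of gear 2)
  gear 6: meshes with gear 3 -> depth 2 -> positive (opposite of gear 3)
Queried indices 0, 4, 5 -> positive, positive, positive

Answer: positive positive positive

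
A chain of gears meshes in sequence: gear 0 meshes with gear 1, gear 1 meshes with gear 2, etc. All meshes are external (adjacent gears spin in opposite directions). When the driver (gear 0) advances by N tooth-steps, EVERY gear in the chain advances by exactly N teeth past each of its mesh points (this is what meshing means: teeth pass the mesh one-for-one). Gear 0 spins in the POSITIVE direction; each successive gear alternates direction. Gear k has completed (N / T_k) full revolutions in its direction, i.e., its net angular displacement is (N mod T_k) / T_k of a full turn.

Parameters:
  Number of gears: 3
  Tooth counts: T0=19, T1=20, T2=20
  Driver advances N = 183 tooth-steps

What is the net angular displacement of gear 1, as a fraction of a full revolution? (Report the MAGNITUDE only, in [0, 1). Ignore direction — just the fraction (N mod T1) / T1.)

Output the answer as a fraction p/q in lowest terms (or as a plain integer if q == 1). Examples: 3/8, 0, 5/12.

Answer: 3/20

Derivation:
Chain of 3 gears, tooth counts: [19, 20, 20]
  gear 0: T0=19, direction=positive, advance = 183 mod 19 = 12 teeth = 12/19 turn
  gear 1: T1=20, direction=negative, advance = 183 mod 20 = 3 teeth = 3/20 turn
  gear 2: T2=20, direction=positive, advance = 183 mod 20 = 3 teeth = 3/20 turn
Gear 1: 183 mod 20 = 3
Fraction = 3 / 20 = 3/20 (gcd(3,20)=1) = 3/20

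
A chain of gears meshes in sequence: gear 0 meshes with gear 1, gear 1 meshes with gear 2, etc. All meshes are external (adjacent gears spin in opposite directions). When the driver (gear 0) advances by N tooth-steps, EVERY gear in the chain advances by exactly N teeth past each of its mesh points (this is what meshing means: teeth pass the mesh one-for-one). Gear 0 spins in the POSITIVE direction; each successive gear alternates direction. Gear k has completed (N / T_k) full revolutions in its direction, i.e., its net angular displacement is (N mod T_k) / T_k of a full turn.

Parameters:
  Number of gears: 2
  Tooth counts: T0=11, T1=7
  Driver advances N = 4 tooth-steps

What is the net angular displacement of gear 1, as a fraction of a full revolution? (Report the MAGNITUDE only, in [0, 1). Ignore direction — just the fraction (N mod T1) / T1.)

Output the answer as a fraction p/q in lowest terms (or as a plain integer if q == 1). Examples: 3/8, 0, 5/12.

Answer: 4/7

Derivation:
Chain of 2 gears, tooth counts: [11, 7]
  gear 0: T0=11, direction=positive, advance = 4 mod 11 = 4 teeth = 4/11 turn
  gear 1: T1=7, direction=negative, advance = 4 mod 7 = 4 teeth = 4/7 turn
Gear 1: 4 mod 7 = 4
Fraction = 4 / 7 = 4/7 (gcd(4,7)=1) = 4/7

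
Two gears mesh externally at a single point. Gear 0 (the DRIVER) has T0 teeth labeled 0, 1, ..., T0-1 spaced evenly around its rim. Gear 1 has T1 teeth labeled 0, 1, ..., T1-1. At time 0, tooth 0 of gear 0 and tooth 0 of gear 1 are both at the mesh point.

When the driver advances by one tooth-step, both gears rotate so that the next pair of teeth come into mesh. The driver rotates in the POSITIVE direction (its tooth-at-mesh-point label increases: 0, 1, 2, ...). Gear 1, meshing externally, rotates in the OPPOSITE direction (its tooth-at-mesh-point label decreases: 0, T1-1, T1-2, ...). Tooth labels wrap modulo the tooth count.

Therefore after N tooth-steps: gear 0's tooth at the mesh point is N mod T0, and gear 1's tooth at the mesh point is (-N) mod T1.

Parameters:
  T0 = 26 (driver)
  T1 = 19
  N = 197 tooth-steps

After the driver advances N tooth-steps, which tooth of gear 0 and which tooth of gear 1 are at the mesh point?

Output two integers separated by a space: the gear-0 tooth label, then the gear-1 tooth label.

Gear 0 (driver, T0=26): tooth at mesh = N mod T0
  197 = 7 * 26 + 15, so 197 mod 26 = 15
  gear 0 tooth = 15
Gear 1 (driven, T1=19): tooth at mesh = (-N) mod T1
  197 = 10 * 19 + 7, so 197 mod 19 = 7
  (-197) mod 19 = (-7) mod 19 = 19 - 7 = 12
Mesh after 197 steps: gear-0 tooth 15 meets gear-1 tooth 12

Answer: 15 12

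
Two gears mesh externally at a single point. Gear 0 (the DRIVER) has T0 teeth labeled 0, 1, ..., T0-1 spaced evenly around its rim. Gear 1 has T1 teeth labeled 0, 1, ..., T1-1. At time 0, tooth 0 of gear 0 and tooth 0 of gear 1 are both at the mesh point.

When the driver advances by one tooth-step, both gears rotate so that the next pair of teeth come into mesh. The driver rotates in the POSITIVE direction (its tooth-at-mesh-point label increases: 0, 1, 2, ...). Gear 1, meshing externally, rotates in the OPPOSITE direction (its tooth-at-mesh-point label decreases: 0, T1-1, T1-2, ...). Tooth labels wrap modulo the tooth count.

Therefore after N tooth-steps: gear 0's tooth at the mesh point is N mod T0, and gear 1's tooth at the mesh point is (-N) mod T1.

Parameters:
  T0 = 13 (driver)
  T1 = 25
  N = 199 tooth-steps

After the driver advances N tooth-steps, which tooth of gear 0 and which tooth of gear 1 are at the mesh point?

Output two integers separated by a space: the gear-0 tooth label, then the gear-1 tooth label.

Answer: 4 1

Derivation:
Gear 0 (driver, T0=13): tooth at mesh = N mod T0
  199 = 15 * 13 + 4, so 199 mod 13 = 4
  gear 0 tooth = 4
Gear 1 (driven, T1=25): tooth at mesh = (-N) mod T1
  199 = 7 * 25 + 24, so 199 mod 25 = 24
  (-199) mod 25 = (-24) mod 25 = 25 - 24 = 1
Mesh after 199 steps: gear-0 tooth 4 meets gear-1 tooth 1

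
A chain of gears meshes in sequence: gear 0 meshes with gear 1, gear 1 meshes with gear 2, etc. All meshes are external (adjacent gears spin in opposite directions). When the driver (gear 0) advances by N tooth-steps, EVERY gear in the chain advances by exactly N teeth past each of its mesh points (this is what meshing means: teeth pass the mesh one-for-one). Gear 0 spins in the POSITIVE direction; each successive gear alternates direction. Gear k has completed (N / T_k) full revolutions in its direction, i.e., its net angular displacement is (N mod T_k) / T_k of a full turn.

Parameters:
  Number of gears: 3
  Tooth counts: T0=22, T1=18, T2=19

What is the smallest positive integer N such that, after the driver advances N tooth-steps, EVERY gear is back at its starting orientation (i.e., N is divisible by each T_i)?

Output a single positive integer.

Gear k returns to start when N is a multiple of T_k.
All gears at start simultaneously when N is a common multiple of [22, 18, 19]; the smallest such N is lcm(22, 18, 19).
Start: lcm = T0 = 22
Fold in T1=18: gcd(22, 18) = 2; lcm(22, 18) = 22 * 18 / 2 = 396 / 2 = 198
Fold in T2=19: gcd(198, 19) = 1; lcm(198, 19) = 198 * 19 / 1 = 3762 / 1 = 3762
Full cycle length = 3762

Answer: 3762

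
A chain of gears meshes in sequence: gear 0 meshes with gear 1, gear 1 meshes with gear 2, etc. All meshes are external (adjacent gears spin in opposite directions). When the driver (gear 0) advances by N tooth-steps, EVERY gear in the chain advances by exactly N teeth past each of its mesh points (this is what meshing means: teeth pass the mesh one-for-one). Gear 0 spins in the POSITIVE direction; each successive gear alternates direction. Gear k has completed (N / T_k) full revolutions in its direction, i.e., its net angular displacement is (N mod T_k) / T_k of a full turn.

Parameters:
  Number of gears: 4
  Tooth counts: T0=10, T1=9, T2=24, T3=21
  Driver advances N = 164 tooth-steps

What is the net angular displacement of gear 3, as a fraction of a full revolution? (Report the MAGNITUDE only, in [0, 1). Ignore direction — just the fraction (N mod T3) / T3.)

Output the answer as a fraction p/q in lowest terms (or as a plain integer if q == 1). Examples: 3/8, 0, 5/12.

Chain of 4 gears, tooth counts: [10, 9, 24, 21]
  gear 0: T0=10, direction=positive, advance = 164 mod 10 = 4 teeth = 4/10 turn
  gear 1: T1=9, direction=negative, advance = 164 mod 9 = 2 teeth = 2/9 turn
  gear 2: T2=24, direction=positive, advance = 164 mod 24 = 20 teeth = 20/24 turn
  gear 3: T3=21, direction=negative, advance = 164 mod 21 = 17 teeth = 17/21 turn
Gear 3: 164 mod 21 = 17
Fraction = 17 / 21 = 17/21 (gcd(17,21)=1) = 17/21

Answer: 17/21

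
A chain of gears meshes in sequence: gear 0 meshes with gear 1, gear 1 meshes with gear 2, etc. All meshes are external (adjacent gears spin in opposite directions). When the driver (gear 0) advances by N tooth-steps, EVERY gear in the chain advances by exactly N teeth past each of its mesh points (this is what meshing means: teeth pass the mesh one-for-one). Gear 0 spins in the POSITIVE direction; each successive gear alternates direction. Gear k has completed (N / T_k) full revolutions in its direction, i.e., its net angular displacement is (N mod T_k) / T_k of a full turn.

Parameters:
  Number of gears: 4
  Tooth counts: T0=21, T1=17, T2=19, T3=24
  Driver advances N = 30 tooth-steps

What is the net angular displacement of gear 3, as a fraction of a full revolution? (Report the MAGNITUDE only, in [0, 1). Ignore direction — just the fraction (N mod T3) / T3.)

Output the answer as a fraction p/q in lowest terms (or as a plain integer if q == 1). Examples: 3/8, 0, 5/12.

Answer: 1/4

Derivation:
Chain of 4 gears, tooth counts: [21, 17, 19, 24]
  gear 0: T0=21, direction=positive, advance = 30 mod 21 = 9 teeth = 9/21 turn
  gear 1: T1=17, direction=negative, advance = 30 mod 17 = 13 teeth = 13/17 turn
  gear 2: T2=19, direction=positive, advance = 30 mod 19 = 11 teeth = 11/19 turn
  gear 3: T3=24, direction=negative, advance = 30 mod 24 = 6 teeth = 6/24 turn
Gear 3: 30 mod 24 = 6
Fraction = 6 / 24 = 1/4 (gcd(6,24)=6) = 1/4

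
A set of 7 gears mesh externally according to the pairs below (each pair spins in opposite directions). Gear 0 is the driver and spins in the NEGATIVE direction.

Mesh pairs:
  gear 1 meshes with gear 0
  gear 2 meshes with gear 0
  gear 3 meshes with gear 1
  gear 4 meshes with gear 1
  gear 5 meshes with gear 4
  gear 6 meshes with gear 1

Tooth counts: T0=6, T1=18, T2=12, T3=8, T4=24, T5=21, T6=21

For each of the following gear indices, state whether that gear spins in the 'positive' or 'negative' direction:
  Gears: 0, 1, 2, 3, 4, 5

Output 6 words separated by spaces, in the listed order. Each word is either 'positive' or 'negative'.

Answer: negative positive positive negative negative positive

Derivation:
Gear 0 (driver): negative (depth 0)
  gear 1: meshes with gear 0 -> depth 1 -> positive (opposite of gear 0)
  gear 2: meshes with gear 0 -> depth 1 -> positive (opposite of gear 0)
  gear 3: meshes with gear 1 -> depth 2 -> negative (opposite of gear 1)
  gear 4: meshes with gear 1 -> depth 2 -> negative (opposite of gear 1)
  gear 5: meshes with gear 4 -> depth 3 -> positive (opposite of gear 4)
  gear 6: meshes with gear 1 -> depth 2 -> negative (opposite of gear 1)
Queried indices 0, 1, 2, 3, 4, 5 -> negative, positive, positive, negative, negative, positive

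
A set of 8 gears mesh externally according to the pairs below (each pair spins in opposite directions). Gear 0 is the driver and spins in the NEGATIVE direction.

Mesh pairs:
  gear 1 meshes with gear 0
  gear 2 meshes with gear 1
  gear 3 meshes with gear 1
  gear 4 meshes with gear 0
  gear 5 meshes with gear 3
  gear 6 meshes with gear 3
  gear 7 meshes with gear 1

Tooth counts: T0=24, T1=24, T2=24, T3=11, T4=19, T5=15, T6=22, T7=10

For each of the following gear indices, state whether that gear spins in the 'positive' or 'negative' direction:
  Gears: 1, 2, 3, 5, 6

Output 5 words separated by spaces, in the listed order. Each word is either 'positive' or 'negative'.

Gear 0 (driver): negative (depth 0)
  gear 1: meshes with gear 0 -> depth 1 -> positive (opposite of gear 0)
  gear 2: meshes with gear 1 -> depth 2 -> negative (opposite of gear 1)
  gear 3: meshes with gear 1 -> depth 2 -> negative (opposite of gear 1)
  gear 4: meshes with gear 0 -> depth 1 -> positive (opposite of gear 0)
  gear 5: meshes with gear 3 -> depth 3 -> positive (opposite of gear 3)
  gear 6: meshes with gear 3 -> depth 3 -> positive (opposite of gear 3)
  gear 7: meshes with gear 1 -> depth 2 -> negative (opposite of gear 1)
Queried indices 1, 2, 3, 5, 6 -> positive, negative, negative, positive, positive

Answer: positive negative negative positive positive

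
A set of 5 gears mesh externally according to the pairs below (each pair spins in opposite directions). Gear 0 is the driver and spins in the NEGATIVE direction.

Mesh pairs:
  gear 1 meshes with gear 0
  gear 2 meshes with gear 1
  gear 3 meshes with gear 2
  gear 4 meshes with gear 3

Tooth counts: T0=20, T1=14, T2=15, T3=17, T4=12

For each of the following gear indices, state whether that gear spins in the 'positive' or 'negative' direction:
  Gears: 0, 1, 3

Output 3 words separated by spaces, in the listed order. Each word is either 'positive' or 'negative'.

Answer: negative positive positive

Derivation:
Gear 0 (driver): negative (depth 0)
  gear 1: meshes with gear 0 -> depth 1 -> positive (opposite of gear 0)
  gear 2: meshes with gear 1 -> depth 2 -> negative (opposite of gear 1)
  gear 3: meshes with gear 2 -> depth 3 -> positive (opposite of gear 2)
  gear 4: meshes with gear 3 -> depth 4 -> negative (opposite of gear 3)
Queried indices 0, 1, 3 -> negative, positive, positive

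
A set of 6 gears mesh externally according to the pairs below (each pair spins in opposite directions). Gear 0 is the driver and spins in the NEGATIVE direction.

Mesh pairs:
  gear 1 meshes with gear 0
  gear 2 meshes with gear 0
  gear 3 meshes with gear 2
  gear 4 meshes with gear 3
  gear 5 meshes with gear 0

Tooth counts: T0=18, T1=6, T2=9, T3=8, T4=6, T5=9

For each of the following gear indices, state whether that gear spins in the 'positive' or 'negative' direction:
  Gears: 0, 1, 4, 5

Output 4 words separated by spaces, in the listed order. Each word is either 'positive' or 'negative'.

Gear 0 (driver): negative (depth 0)
  gear 1: meshes with gear 0 -> depth 1 -> positive (opposite of gear 0)
  gear 2: meshes with gear 0 -> depth 1 -> positive (opposite of gear 0)
  gear 3: meshes with gear 2 -> depth 2 -> negative (opposite of gear 2)
  gear 4: meshes with gear 3 -> depth 3 -> positive (opposite of gear 3)
  gear 5: meshes with gear 0 -> depth 1 -> positive (opposite of gear 0)
Queried indices 0, 1, 4, 5 -> negative, positive, positive, positive

Answer: negative positive positive positive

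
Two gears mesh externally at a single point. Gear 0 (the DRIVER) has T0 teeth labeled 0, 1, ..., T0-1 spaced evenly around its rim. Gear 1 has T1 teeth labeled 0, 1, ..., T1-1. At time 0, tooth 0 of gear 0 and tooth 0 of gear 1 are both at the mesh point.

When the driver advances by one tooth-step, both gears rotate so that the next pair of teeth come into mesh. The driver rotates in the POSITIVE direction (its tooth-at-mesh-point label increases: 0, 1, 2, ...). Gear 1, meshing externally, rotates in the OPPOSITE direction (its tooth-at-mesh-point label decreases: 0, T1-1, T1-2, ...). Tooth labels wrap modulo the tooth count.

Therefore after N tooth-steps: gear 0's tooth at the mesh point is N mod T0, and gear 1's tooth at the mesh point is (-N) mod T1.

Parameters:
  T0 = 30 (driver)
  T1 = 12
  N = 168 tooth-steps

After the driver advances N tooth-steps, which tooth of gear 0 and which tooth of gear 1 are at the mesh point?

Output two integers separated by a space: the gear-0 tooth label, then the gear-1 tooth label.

Gear 0 (driver, T0=30): tooth at mesh = N mod T0
  168 = 5 * 30 + 18, so 168 mod 30 = 18
  gear 0 tooth = 18
Gear 1 (driven, T1=12): tooth at mesh = (-N) mod T1
  168 = 14 * 12 + 0, so 168 mod 12 = 0
  (-168) mod 12 = 0
Mesh after 168 steps: gear-0 tooth 18 meets gear-1 tooth 0

Answer: 18 0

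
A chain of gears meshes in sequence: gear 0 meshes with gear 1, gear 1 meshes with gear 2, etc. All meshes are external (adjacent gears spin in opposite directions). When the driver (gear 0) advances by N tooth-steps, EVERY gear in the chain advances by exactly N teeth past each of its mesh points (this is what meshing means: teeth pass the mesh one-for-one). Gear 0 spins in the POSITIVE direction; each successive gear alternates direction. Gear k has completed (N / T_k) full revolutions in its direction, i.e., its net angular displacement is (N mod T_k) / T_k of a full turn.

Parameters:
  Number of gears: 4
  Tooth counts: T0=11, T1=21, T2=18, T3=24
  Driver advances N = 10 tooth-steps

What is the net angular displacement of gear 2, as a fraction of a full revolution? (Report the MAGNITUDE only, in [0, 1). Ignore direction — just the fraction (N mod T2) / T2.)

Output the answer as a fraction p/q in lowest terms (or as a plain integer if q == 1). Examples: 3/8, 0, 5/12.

Chain of 4 gears, tooth counts: [11, 21, 18, 24]
  gear 0: T0=11, direction=positive, advance = 10 mod 11 = 10 teeth = 10/11 turn
  gear 1: T1=21, direction=negative, advance = 10 mod 21 = 10 teeth = 10/21 turn
  gear 2: T2=18, direction=positive, advance = 10 mod 18 = 10 teeth = 10/18 turn
  gear 3: T3=24, direction=negative, advance = 10 mod 24 = 10 teeth = 10/24 turn
Gear 2: 10 mod 18 = 10
Fraction = 10 / 18 = 5/9 (gcd(10,18)=2) = 5/9

Answer: 5/9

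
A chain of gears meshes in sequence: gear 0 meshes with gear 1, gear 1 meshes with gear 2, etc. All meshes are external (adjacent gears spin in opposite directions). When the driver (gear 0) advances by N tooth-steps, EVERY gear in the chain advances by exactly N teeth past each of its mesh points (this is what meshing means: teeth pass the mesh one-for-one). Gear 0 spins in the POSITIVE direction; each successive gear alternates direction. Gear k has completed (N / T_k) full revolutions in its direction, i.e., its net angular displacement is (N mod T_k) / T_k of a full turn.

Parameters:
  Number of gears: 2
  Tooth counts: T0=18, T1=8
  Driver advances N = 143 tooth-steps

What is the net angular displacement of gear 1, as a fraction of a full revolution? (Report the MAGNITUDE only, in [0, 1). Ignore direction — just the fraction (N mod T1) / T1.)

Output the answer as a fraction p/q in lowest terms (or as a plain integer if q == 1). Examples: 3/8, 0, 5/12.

Answer: 7/8

Derivation:
Chain of 2 gears, tooth counts: [18, 8]
  gear 0: T0=18, direction=positive, advance = 143 mod 18 = 17 teeth = 17/18 turn
  gear 1: T1=8, direction=negative, advance = 143 mod 8 = 7 teeth = 7/8 turn
Gear 1: 143 mod 8 = 7
Fraction = 7 / 8 = 7/8 (gcd(7,8)=1) = 7/8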